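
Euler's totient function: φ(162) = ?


Factor n: 162 = 2 × 3^4
φ(n) = n · ∏(1 - 1/p) over distinct primes p | n
φ(162) = 162 · (1 - 1/2) · (1 - 1/3) = 54

φ(162) = 54


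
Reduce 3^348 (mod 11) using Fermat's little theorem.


Fermat's little theorem: if p is prime and gcd(a,p)=1, then a^(p-1) ≡ 1 (mod p)
p = 11 is prime, gcd(3,11) = 1
Reduce exponent: 348 mod 10 = 8
So 3^348 ≡ 3^8 (mod 11)
3^8 mod 11 = 5

3^348 ≡ 5 (mod 11)


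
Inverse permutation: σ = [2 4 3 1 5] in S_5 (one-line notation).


To find σ⁻¹, swap domain and range:
σ(1) = 2 → σ⁻¹(2) = 1
σ(2) = 4 → σ⁻¹(4) = 2
σ(3) = 3 → σ⁻¹(3) = 3
σ(4) = 1 → σ⁻¹(1) = 4
σ(5) = 5 → σ⁻¹(5) = 5

σ⁻¹ = [4 1 3 2 5]


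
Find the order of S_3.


|S_n| = n! (number of permutations of n symbols)
|S_3| = 3! = 6

|S_3| = 6


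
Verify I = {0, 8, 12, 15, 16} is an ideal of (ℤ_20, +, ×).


Check ideal conditions for I = {0, 8, 12, 15, 16} in ℤ_20:
(1) I is an additive subgroup? No
(2) For r ∈ ℤ_20 and a ∈ I: r·a ∈ I? No  [counterexample: r=2, a=12, r·a mod 20 = 4 ∉ I]

No, I is not an ideal of ℤ_20


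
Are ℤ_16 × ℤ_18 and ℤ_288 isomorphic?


Comparing ℤ_16 × ℤ_18 and ℤ_288:
gcd(16,18) = 2 ≠ 1. Max element order in ℤ_16×ℤ_18 is lcm(16,18) = 144 < 288, so it has no element of order 288

No, ℤ_16 × ℤ_18 ≇ ℤ_288


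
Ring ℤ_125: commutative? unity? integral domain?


ℤ_125 is a commutative ring with unity 1; 125 = 5×25 is composite, so 5·25 ≡ 0 gives zero divisors (not an integral domain)
Commutative: Yes
Integral domain: No
Has unity: Yes

ℤ_125: Commutative=Yes, Unity=Yes


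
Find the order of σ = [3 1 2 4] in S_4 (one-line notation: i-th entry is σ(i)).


Cycle decomposition: (1 3 2)
Cycle lengths: 3
Order = lcm(3) = 3

ord(σ) = 3


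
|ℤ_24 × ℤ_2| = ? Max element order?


|ℤ_24 × ℤ_2| = 24 × 2 = 48
Max element order = lcm(24,2) = 24
Cyclic? No (gcd=2)

|ℤ_24×ℤ_2| = 48, max element order = 24


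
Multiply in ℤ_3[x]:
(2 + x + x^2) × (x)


Expand and collect like terms; reduce coefficients mod 3:
x^0: 2·0 = 0 ≡ 0 (mod 3)
x^1: 2·1 + 1·0 = 2 ≡ 2 (mod 3)
x^2: 1·1 + 1·0 = 1 ≡ 1 (mod 3)
x^3: 1·1 = 1 ≡ 1 (mod 3)
Result: 2x + x^2 + x^3

f · g = 2x + x^2 + x^3


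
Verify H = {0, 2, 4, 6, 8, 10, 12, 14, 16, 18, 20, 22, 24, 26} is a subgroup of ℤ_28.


Subgroup test for H = {0, 2, 4, 6, 8, 10, 12, 14, 16, 18, 20, 22, 24, 26} in (ℤ_28, +):
(1) 0 ∈ H? Yes
(2) Closure: for all a,b ∈ H, (a+b) mod 28 ∈ H? Yes
(3) Inverses: for all a ∈ H, -a mod 28 ∈ H? Yes

Yes, H is a subgroup of ℤ_28


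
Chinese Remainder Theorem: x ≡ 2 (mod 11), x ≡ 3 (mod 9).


m₁ = 11, m₂ = 9, gcd = 1, so CRT applies. M = m₁·m₂ = 99
Let M₁ = M/m₁ = 9, M₂ = M/m₂ = 11
Find y₁ ≡ M₁⁻¹ (mod m₁): 9⁻¹ ≡ 5 (mod 11)
Find y₂ ≡ M₂⁻¹ (mod m₂): 11⁻¹ ≡ 5 (mod 9)
x = a₁·M₁·y₁ + a₂·M₂·y₂ = 2·9·5 + 3·11·5 = 255
Reduce mod 99: x ≡ 57
Check: 57 mod 11 = 2 ✓, 57 mod 9 = 3 ✓

x ≡ 57 (mod 99)


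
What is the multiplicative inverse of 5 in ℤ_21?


Use the extended Euclidean algorithm to write 1 = 5·s + 21·t; then s mod 21 is the inverse.
Euclidean algorithm:
  5 = 0·21 + 5
  21 = 4·5 + 1
  5 = 5·1 + 0
gcd(5,21) = 1
Back-substitution gives: 5·(-4) + 21·(1) = 1
So 5⁻¹ ≡ -4 ≡ 17 (mod 21)
Check: 5 × 17 = 85 ≡ 1 (mod 21) ✓

5⁻¹ ≡ 17 (mod 21)


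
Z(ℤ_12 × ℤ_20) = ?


Z(G) = {g ∈ G | gx = xg for all x ∈ G}
Direct product of abelian groups is abelian, so Z(G) = G

Z(ℤ_12 × ℤ_20) = ℤ_12 × ℤ_20


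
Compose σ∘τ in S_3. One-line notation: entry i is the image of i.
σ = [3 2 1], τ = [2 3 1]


σ∘τ: apply τ first, then σ
1 →τ 2 →σ 2
2 →τ 3 →σ 1
3 →τ 1 →σ 3

σ∘τ = [2 1 3]


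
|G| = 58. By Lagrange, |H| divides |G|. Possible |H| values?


Lagrange's theorem: |H| divides |G|
|G| = 58
Divisors of 58: 1, 2, 29, 58

Possible subgroup orders: {1, 2, 29, 58}


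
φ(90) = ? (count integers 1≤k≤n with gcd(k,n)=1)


Factor n: 90 = 2 × 3^2 × 5
φ(n) = n · ∏(1 - 1/p) over distinct primes p | n
φ(90) = 90 · (1 - 1/2) · (1 - 1/3) · (1 - 1/5) = 24

φ(90) = 24


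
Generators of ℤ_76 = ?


g generates ℤ_n iff gcd(g,n) = 1
Prime factors of 76: 2, 19
Generators are g ∈ {1,...,75} not divisible by any of these primes.
Generators: {1, 3, 5, 7, 9, 11, 13, 15, 17, 21, 23, 25, 27, 29, 31, 33, 35, 37, 39, 41, 43, 45, 47, 49, 51, 53, 55, 59, 61, 63, 65, 67, 69, 71, 73, 75}
Number of generators = φ(76) = 36

Generators of ℤ_76 = {1, 3, 5, 7, 9, 11, 13, 15, 17, 21, 23, 25, 27, 29, 31, 33, 35, 37, 39, 41, 43, 45, 47, 49, 51, 53, 55, 59, 61, 63, 65, 67, 69, 71, 73, 75}


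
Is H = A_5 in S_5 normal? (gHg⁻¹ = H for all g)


H = A_5 in S_5
A_5 has index 2 in S_5, and every subgroup of index 2 is normal

Yes, normal subgroup


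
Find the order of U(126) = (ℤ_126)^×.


U(n) is the group of units mod n; |U(n)| = φ(n)
|U(126)| = φ(126) = 36

|U(126) = (ℤ_126)^×| = 36


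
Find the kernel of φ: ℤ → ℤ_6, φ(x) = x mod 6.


Kernel = preimage of identity
ker(φ) = {x ∈ ℤ : x ≡ 0 (mod 6)} = 6ℤ = {0, ±6, ±12, ...}

ker(φ) = 6ℤ


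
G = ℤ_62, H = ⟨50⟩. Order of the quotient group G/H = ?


|⟨50⟩| = n / gcd(50, 62) = 62 / 2 = 31
H is normal (ℤ_62 is abelian).
|G/H| = |G| / |H| = 62 / 31 = 2

|G/H| = 2


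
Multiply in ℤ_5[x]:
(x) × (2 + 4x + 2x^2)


Expand and collect like terms; reduce coefficients mod 5:
x^0: 0·2 = 0 ≡ 0 (mod 5)
x^1: 0·4 + 1·2 = 2 ≡ 2 (mod 5)
x^2: 0·2 + 1·4 = 4 ≡ 4 (mod 5)
x^3: 1·2 = 2 ≡ 2 (mod 5)
Result: 2x + 4x^2 + 2x^3

f · g = 2x + 4x^2 + 2x^3


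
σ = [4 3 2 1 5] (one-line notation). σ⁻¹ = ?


To find σ⁻¹, swap domain and range:
σ(1) = 4 → σ⁻¹(4) = 1
σ(2) = 3 → σ⁻¹(3) = 2
σ(3) = 2 → σ⁻¹(2) = 3
σ(4) = 1 → σ⁻¹(1) = 4
σ(5) = 5 → σ⁻¹(5) = 5

σ⁻¹ = [4 3 2 1 5]


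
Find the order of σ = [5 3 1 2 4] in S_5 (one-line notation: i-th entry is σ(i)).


Cycle decomposition: (1 5 4 2 3)
Cycle lengths: 5
Order = lcm(5) = 5

ord(σ) = 5


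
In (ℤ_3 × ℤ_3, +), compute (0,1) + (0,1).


Operation: componentwise addition mod (3, 3)
(0,1) + (0,1) = ((a₁+b₁) mod 3, (a₂+b₂) mod 3) with a = (0,1), b = (0,1)

(0,1) + (0,1) = (0,2)


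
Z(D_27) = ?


Z(G) = {g ∈ G | gx = xg for all x ∈ G}
For odd n, Z(D_n) = {e}: no nontrivial rotation commutes with all reflections

Z(D_27) = {e}


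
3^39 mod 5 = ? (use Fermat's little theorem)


Fermat's little theorem: if p is prime and gcd(a,p)=1, then a^(p-1) ≡ 1 (mod p)
p = 5 is prime, gcd(3,5) = 1
Reduce exponent: 39 mod 4 = 3
So 3^39 ≡ 3^3 (mod 5)
3^3 mod 5 = 2

3^39 ≡ 2 (mod 5)


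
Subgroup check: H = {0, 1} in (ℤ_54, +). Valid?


Subgroup test for H = {0, 1} in (ℤ_54, +):
(1) 0 ∈ H? Yes
(2) Closure: for all a,b ∈ H, (a+b) mod 54 ∈ H? No  [counterexample: 1 + 1 = 2 ∉ H]
(3) Inverses: for all a ∈ H, -a mod 54 ∈ H? No

No, H is not a subgroup of ℤ_54


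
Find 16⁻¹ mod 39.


Use the extended Euclidean algorithm to write 1 = 16·s + 39·t; then s mod 39 is the inverse.
Euclidean algorithm:
  16 = 0·39 + 16
  39 = 2·16 + 7
  16 = 2·7 + 2
  7 = 3·2 + 1
  2 = 2·1 + 0
gcd(16,39) = 1
Back-substitution gives: 16·(-17) + 39·(7) = 1
So 16⁻¹ ≡ -17 ≡ 22 (mod 39)
Check: 16 × 22 = 352 ≡ 1 (mod 39) ✓

16⁻¹ ≡ 22 (mod 39)


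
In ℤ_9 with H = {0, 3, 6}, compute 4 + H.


4 + H = {4 + h (mod 9) : h ∈ H}
4+0=4, 4+3=7, 4+6=1
4 + H = {1, 4, 7} = 1 + H

4 + H = {1, 4, 7}


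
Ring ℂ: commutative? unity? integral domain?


ℂ is a field: commutative, has unity, every nonzero element is a unit (hence an integral domain)
Commutative: Yes
Integral domain: Yes
Has unity: Yes

ℂ: Commutative=Yes, Unity=Yes


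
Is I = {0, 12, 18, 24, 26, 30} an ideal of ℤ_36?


Check ideal conditions for I = {0, 12, 18, 24, 26, 30} in ℤ_36:
(1) I is an additive subgroup? No
(2) For r ∈ ℤ_36 and a ∈ I: r·a ∈ I? No  [counterexample: r=2, a=26, r·a mod 36 = 16 ∉ I]

No, I is not an ideal of ℤ_36


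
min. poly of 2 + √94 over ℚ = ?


Let α = 2 + √94. Then α - 2 = √94, so (α - 2)² = 94, giving α² - 4α - 90 = 0. Degree 2 and α ∉ ℚ, so this is the minimal polynomial.

Minimal polynomial: x² - 4x - 90


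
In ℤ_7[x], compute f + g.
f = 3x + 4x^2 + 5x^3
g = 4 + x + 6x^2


Add coefficients mod 7:
x^0: 0 + 4 = 4 (mod 7)
x^1: 3 + 1 = 4 (mod 7)
x^2: 4 + 6 = 3 (mod 7)
x^3: 5 + 0 = 5 (mod 7)
Result: 4 + 4x + 3x^2 + 5x^3

f + g = 4 + 4x + 3x^2 + 5x^3


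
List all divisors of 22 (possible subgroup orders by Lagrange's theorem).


Lagrange's theorem: |H| divides |G|
|G| = 22
Divisors of 22: 1, 2, 11, 22

Possible subgroup orders: {1, 2, 11, 22}


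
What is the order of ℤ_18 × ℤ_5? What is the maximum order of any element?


|ℤ_18 × ℤ_5| = 18 × 5 = 90
Max element order = lcm(18,5) = 90
Cyclic? Yes (gcd=1)

|ℤ_18×ℤ_5| = 90, max element order = 90


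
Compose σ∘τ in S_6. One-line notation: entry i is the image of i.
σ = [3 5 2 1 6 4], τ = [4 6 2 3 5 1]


σ∘τ: apply τ first, then σ
1 →τ 4 →σ 1
2 →τ 6 →σ 4
3 →τ 2 →σ 5
4 →τ 3 →σ 2
5 →τ 5 →σ 6
6 →τ 1 →σ 3

σ∘τ = [1 4 5 2 6 3]


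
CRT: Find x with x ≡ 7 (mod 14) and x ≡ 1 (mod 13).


m₁ = 14, m₂ = 13, gcd = 1, so CRT applies. M = m₁·m₂ = 182
Let M₁ = M/m₁ = 13, M₂ = M/m₂ = 14
Find y₁ ≡ M₁⁻¹ (mod m₁): 13⁻¹ ≡ 13 (mod 14)
Find y₂ ≡ M₂⁻¹ (mod m₂): 14⁻¹ ≡ 1 (mod 13)
x = a₁·M₁·y₁ + a₂·M₂·y₂ = 7·13·13 + 1·14·1 = 1197
Reduce mod 182: x ≡ 105
Check: 105 mod 14 = 7 ✓, 105 mod 13 = 1 ✓

x ≡ 105 (mod 182)


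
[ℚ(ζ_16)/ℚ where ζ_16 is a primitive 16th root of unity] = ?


[ℚ(ζ_n):ℚ] = deg Φ_n(x) = φ(n). Here φ(16) = 8

[ℚ(ζ_16)/ℚ where ζ_16 is a primitive 16th root of unity] = 8


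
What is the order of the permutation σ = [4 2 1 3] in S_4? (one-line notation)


Cycle decomposition: (1 4 3)
Cycle lengths: 3
Order = lcm(3) = 3

ord(σ) = 3


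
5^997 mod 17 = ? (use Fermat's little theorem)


Fermat's little theorem: if p is prime and gcd(a,p)=1, then a^(p-1) ≡ 1 (mod p)
p = 17 is prime, gcd(5,17) = 1
Reduce exponent: 997 mod 16 = 5
So 5^997 ≡ 5^5 (mod 17)
5^5 mod 17 = 14

5^997 ≡ 14 (mod 17)


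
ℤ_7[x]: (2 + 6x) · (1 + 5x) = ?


Expand and collect like terms; reduce coefficients mod 7:
x^0: 2·1 = 2 ≡ 2 (mod 7)
x^1: 2·5 + 6·1 = 16 ≡ 2 (mod 7)
x^2: 6·5 = 30 ≡ 2 (mod 7)
Result: 2 + 2x + 2x^2

f · g = 2 + 2x + 2x^2


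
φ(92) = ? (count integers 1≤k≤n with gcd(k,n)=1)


Factor n: 92 = 2^2 × 23
φ(n) = n · ∏(1 - 1/p) over distinct primes p | n
φ(92) = 92 · (1 - 1/2) · (1 - 1/23) = 44

φ(92) = 44


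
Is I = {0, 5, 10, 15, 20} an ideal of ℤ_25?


Check ideal conditions for I = {0, 5, 10, 15, 20} in ℤ_25:
(1) I is an additive subgroup? Yes
(2) For r ∈ ℤ_25 and a ∈ I: r·a ∈ I? Yes

Yes, I is an ideal of ℤ_25


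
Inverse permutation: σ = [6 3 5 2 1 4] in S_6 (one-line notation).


To find σ⁻¹, swap domain and range:
σ(1) = 6 → σ⁻¹(6) = 1
σ(2) = 3 → σ⁻¹(3) = 2
σ(3) = 5 → σ⁻¹(5) = 3
σ(4) = 2 → σ⁻¹(2) = 4
σ(5) = 1 → σ⁻¹(1) = 5
σ(6) = 4 → σ⁻¹(4) = 6

σ⁻¹ = [5 4 2 6 3 1]


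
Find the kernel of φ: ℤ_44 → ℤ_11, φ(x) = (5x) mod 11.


Kernel = preimage of identity
ker(φ) = {x ∈ ℤ_44 : 5x ≡ 0 (mod 11)}. Since 11 | 44, φ is well-defined. The kernel is the cyclic subgroup ⟨11⟩ of ℤ_44 (order 4), i.e. {0, 11, 22, 33}

ker(φ) = {0, 11, 22, 33}


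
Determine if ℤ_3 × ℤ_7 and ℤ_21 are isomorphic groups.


Comparing ℤ_3 × ℤ_7 and ℤ_21:
gcd(3,7) = 1, so ℤ_3 × ℤ_7 ≅ ℤ_21 (CRT)

Yes, ℤ_3 × ℤ_7 ≅ ℤ_21


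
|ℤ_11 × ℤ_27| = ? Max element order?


|ℤ_11 × ℤ_27| = 11 × 27 = 297
Max element order = lcm(11,27) = 297
Cyclic? Yes (gcd=1)

|ℤ_11×ℤ_27| = 297, max element order = 297


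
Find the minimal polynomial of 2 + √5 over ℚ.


Let α = 2 + √5. Then α - 2 = √5, so (α - 2)² = 5, giving α² - 4α - 1 = 0. Degree 2 and α ∉ ℚ, so this is the minimal polynomial.

Minimal polynomial: x² - 4x - 1


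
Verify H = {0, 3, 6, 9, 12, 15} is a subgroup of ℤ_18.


Subgroup test for H = {0, 3, 6, 9, 12, 15} in (ℤ_18, +):
(1) 0 ∈ H? Yes
(2) Closure: for all a,b ∈ H, (a+b) mod 18 ∈ H? Yes
(3) Inverses: for all a ∈ H, -a mod 18 ∈ H? Yes

Yes, H is a subgroup of ℤ_18


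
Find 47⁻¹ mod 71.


Use the extended Euclidean algorithm to write 1 = 47·s + 71·t; then s mod 71 is the inverse.
Euclidean algorithm:
  47 = 0·71 + 47
  71 = 1·47 + 24
  47 = 1·24 + 23
  24 = 1·23 + 1
  23 = 23·1 + 0
gcd(47,71) = 1
Back-substitution gives: 47·(-3) + 71·(2) = 1
So 47⁻¹ ≡ -3 ≡ 68 (mod 71)
Check: 47 × 68 = 3196 ≡ 1 (mod 71) ✓

47⁻¹ ≡ 68 (mod 71)


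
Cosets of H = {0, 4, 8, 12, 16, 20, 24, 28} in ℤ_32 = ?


H = {0, 4, 8, 12, 16, 20, 24, 28}, |H| = 8
Number of cosets = |G|/|H| = 32/8 = 4
0 + H = {0, 4, 8, 12, 16, 20, 24, 28}
1 + H = {1, 5, 9, 13, 17, 21, 25, 29}
2 + H = {2, 6, 10, 14, 18, 22, 26, 30}
3 + H = {3, 7, 11, 15, 19, 23, 27, 31}

Cosets: 0+H={0,4,8,12,16,20,24,28}; 1+H={1,5,9,13,17,21,25,29}; 2+H={2,6,10,14,18,22,26,30}; 3+H={3,7,11,15,19,23,27,31}


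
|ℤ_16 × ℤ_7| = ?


|A × B| = |A| · |B|
|ℤ_16 × ℤ_7| = 16 × 7 = 112

|ℤ_16 × ℤ_7| = 112


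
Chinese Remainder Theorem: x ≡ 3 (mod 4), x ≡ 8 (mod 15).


m₁ = 4, m₂ = 15, gcd = 1, so CRT applies. M = m₁·m₂ = 60
Let M₁ = M/m₁ = 15, M₂ = M/m₂ = 4
Find y₁ ≡ M₁⁻¹ (mod m₁): 15⁻¹ ≡ 3 (mod 4)
Find y₂ ≡ M₂⁻¹ (mod m₂): 4⁻¹ ≡ 4 (mod 15)
x = a₁·M₁·y₁ + a₂·M₂·y₂ = 3·15·3 + 8·4·4 = 263
Reduce mod 60: x ≡ 23
Check: 23 mod 4 = 3 ✓, 23 mod 15 = 8 ✓

x ≡ 23 (mod 60)


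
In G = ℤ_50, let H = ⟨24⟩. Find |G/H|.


|⟨24⟩| = n / gcd(24, 50) = 50 / 2 = 25
H is normal (ℤ_50 is abelian).
|G/H| = |G| / |H| = 50 / 25 = 2

|G/H| = 2


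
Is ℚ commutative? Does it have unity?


ℚ is a field: commutative, has unity, every nonzero element is a unit (hence an integral domain)
Commutative: Yes
Integral domain: Yes
Has unity: Yes

ℚ: Commutative=Yes, Unity=Yes


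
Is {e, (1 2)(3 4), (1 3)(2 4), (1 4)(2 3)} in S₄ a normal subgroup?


H = {e, (1 2)(3 4), (1 3)(2 4), (1 4)(2 3)} in S₄
This is the Klein four-group V₄; it is normal in S₄ (it is a union of conjugacy classes)

Yes, normal subgroup


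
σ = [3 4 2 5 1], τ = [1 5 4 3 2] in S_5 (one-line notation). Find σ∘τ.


σ∘τ: apply τ first, then σ
1 →τ 1 →σ 3
2 →τ 5 →σ 1
3 →τ 4 →σ 5
4 →τ 3 →σ 2
5 →τ 2 →σ 4

σ∘τ = [3 1 5 2 4]


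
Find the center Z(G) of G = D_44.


Z(G) = {g ∈ G | gx = xg for all x ∈ G}
For even n, Z(D_n) = {e, r^(n/2)}: the 180° rotation r^22 commutes with every reflection and rotation

Z(D_44) = {e, r^22}


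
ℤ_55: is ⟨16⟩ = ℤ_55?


g generates ℤ_n iff gcd(g, n) = 1
gcd(16, 55) = 1
Since gcd = 1, 16 is a generator.

Yes, 16 generates ℤ_55


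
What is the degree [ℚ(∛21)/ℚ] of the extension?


∛21 has minimal polynomial x³ - 21 (irreducible over ℚ since 21 is not a perfect cube)

[ℚ(∛21)/ℚ] = 3


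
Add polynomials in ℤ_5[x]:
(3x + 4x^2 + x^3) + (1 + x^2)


Add coefficients mod 5:
x^0: 0 + 1 = 1 (mod 5)
x^1: 3 + 0 = 3 (mod 5)
x^2: 4 + 1 = 0 (mod 5)
x^3: 1 + 0 = 1 (mod 5)
Result: 1 + 3x + x^3

f + g = 1 + 3x + x^3


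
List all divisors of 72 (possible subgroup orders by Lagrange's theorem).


Lagrange's theorem: |H| divides |G|
|G| = 72
Divisors of 72: 1, 2, 3, 4, 6, 8, 9, 12, 18, 24, 36, 72

Possible subgroup orders: {1, 2, 3, 4, 6, 8, 9, 12, 18, 24, 36, 72}


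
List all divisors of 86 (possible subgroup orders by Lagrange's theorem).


Lagrange's theorem: |H| divides |G|
|G| = 86
Divisors of 86: 1, 2, 43, 86

Possible subgroup orders: {1, 2, 43, 86}


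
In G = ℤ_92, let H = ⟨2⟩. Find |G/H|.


|⟨2⟩| = n / gcd(2, 92) = 92 / 2 = 46
H is normal (ℤ_92 is abelian).
|G/H| = |G| / |H| = 92 / 46 = 2

|G/H| = 2


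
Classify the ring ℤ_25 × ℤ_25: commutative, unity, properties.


Direct product ring; commutative with unity (1,1); but (1,0)·(0,1) = (0,0) gives zero divisors, so not an integral domain
Commutative: Yes
Integral domain: No
Has unity: Yes

ℤ_25 × ℤ_25: Commutative=Yes, Unity=Yes


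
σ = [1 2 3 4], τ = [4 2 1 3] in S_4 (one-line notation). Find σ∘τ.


σ∘τ: apply τ first, then σ
1 →τ 4 →σ 4
2 →τ 2 →σ 2
3 →τ 1 →σ 1
4 →τ 3 →σ 3

σ∘τ = [4 2 1 3]


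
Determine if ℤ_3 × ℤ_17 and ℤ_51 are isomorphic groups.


Comparing ℤ_3 × ℤ_17 and ℤ_51:
gcd(3,17) = 1, so ℤ_3 × ℤ_17 ≅ ℤ_51 (CRT)

Yes, ℤ_3 × ℤ_17 ≅ ℤ_51


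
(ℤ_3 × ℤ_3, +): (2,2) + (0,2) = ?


Operation: componentwise addition mod (3, 3)
(2,2) + (0,2) = ((a₁+b₁) mod 3, (a₂+b₂) mod 3) with a = (2,2), b = (0,2)

(2,2) + (0,2) = (2,1)


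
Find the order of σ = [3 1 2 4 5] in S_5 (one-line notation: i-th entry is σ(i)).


Cycle decomposition: (1 3 2)
Cycle lengths: 3
Order = lcm(3) = 3

ord(σ) = 3


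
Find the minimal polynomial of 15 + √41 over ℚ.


Let α = 15 + √41. Then α - 15 = √41, so (α - 15)² = 41, giving α² - 30α + 184 = 0. Degree 2 and α ∉ ℚ, so this is the minimal polynomial.

Minimal polynomial: x² - 30x + 184


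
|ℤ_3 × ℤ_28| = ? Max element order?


|ℤ_3 × ℤ_28| = 3 × 28 = 84
Max element order = lcm(3,28) = 84
Cyclic? Yes (gcd=1)

|ℤ_3×ℤ_28| = 84, max element order = 84


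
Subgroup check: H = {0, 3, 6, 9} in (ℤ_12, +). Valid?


Subgroup test for H = {0, 3, 6, 9} in (ℤ_12, +):
(1) 0 ∈ H? Yes
(2) Closure: for all a,b ∈ H, (a+b) mod 12 ∈ H? Yes
(3) Inverses: for all a ∈ H, -a mod 12 ∈ H? Yes

Yes, H is a subgroup of ℤ_12


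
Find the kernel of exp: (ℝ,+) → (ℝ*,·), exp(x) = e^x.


Kernel = preimage of identity
ker(exp) = {x ∈ ℝ | e^x = 1} = {0}

ker(exp) = {0}


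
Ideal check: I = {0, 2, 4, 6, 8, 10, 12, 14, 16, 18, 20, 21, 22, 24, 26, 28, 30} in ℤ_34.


Check ideal conditions for I = {0, 2, 4, 6, 8, 10, 12, 14, 16, 18, 20, 21, 22, 24, 26, 28, 30} in ℤ_34:
(1) I is an additive subgroup? No
(2) For r ∈ ℤ_34 and a ∈ I: r·a ∈ I? No  [counterexample: r=2, a=16, r·a mod 34 = 32 ∉ I]

No, I is not an ideal of ℤ_34


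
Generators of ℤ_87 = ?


g generates ℤ_n iff gcd(g,n) = 1
Prime factors of 87: 3, 29
Generators are g ∈ {1,...,86} not divisible by any of these primes.
Generators: {1, 2, 4, 5, 7, 8, 10, 11, 13, 14, 16, 17, 19, 20, 22, 23, 25, 26, 28, 31, 32, 34, 35, 37, 38, 40, 41, 43, 44, 46, 47, 49, 50, 52, 53, 55, 56, 59, 61, 62, 64, 65, 67, 68, 70, 71, 73, 74, 76, 77, 79, 80, 82, 83, 85, 86}
Number of generators = φ(87) = 56

Generators of ℤ_87 = {1, 2, 4, 5, 7, 8, 10, 11, 13, 14, 16, 17, 19, 20, 22, 23, 25, 26, 28, 31, 32, 34, 35, 37, 38, 40, 41, 43, 44, 46, 47, 49, 50, 52, 53, 55, 56, 59, 61, 62, 64, 65, 67, 68, 70, 71, 73, 74, 76, 77, 79, 80, 82, 83, 85, 86}


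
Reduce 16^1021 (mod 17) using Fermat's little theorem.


Fermat's little theorem: if p is prime and gcd(a,p)=1, then a^(p-1) ≡ 1 (mod p)
p = 17 is prime, gcd(16,17) = 1
Reduce exponent: 1021 mod 16 = 13
So 16^1021 ≡ 16^13 (mod 17)
16^13 mod 17 = 16

16^1021 ≡ 16 (mod 17)


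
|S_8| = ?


|S_n| = n! (number of permutations of n symbols)
|S_8| = 8! = 40320

|S_8| = 40320


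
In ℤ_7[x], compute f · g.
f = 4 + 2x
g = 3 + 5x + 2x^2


Expand and collect like terms; reduce coefficients mod 7:
x^0: 4·3 = 12 ≡ 5 (mod 7)
x^1: 4·5 + 2·3 = 26 ≡ 5 (mod 7)
x^2: 4·2 + 2·5 = 18 ≡ 4 (mod 7)
x^3: 2·2 = 4 ≡ 4 (mod 7)
Result: 5 + 5x + 4x^2 + 4x^3

f · g = 5 + 5x + 4x^2 + 4x^3


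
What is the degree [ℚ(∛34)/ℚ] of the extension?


∛34 has minimal polynomial x³ - 34 (irreducible over ℚ since 34 is not a perfect cube)

[ℚ(∛34)/ℚ] = 3


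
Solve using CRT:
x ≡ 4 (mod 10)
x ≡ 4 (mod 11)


m₁ = 10, m₂ = 11, gcd = 1, so CRT applies. M = m₁·m₂ = 110
Let M₁ = M/m₁ = 11, M₂ = M/m₂ = 10
Find y₁ ≡ M₁⁻¹ (mod m₁): 11⁻¹ ≡ 1 (mod 10)
Find y₂ ≡ M₂⁻¹ (mod m₂): 10⁻¹ ≡ 10 (mod 11)
x = a₁·M₁·y₁ + a₂·M₂·y₂ = 4·11·1 + 4·10·10 = 444
Reduce mod 110: x ≡ 4
Check: 4 mod 10 = 4 ✓, 4 mod 11 = 4 ✓

x ≡ 4 (mod 110)


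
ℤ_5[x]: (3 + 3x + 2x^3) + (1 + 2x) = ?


Add coefficients mod 5:
x^0: 3 + 1 = 4 (mod 5)
x^1: 3 + 2 = 0 (mod 5)
x^2: 0 + 0 = 0 (mod 5)
x^3: 2 + 0 = 2 (mod 5)
Result: 4 + 2x^3

f + g = 4 + 2x^3


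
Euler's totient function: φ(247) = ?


Factor n: 247 = 13 × 19
φ(n) = n · ∏(1 - 1/p) over distinct primes p | n
φ(247) = 247 · (1 - 1/13) · (1 - 1/19) = 216

φ(247) = 216


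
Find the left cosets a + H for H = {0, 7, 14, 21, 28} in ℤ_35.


H = {0, 7, 14, 21, 28}, |H| = 5
Number of cosets = |G|/|H| = 35/5 = 7
0 + H = {0, 7, 14, 21, 28}
1 + H = {1, 8, 15, 22, 29}
2 + H = {2, 9, 16, 23, 30}
3 + H = {3, 10, 17, 24, 31}
4 + H = {4, 11, 18, 25, 32}
5 + H = {5, 12, 19, 26, 33}
6 + H = {6, 13, 20, 27, 34}

Cosets: 0+H={0,7,14,21,28}; 1+H={1,8,15,22,29}; 2+H={2,9,16,23,30}; 3+H={3,10,17,24,31}; 4+H={4,11,18,25,32}; 5+H={5,12,19,26,33}; 6+H={6,13,20,27,34}


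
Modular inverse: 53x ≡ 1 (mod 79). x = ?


Use the extended Euclidean algorithm to write 1 = 53·s + 79·t; then s mod 79 is the inverse.
Euclidean algorithm:
  53 = 0·79 + 53
  79 = 1·53 + 26
  53 = 2·26 + 1
  26 = 26·1 + 0
gcd(53,79) = 1
Back-substitution gives: 53·(3) + 79·(-2) = 1
So 53⁻¹ ≡ 3 ≡ 3 (mod 79)
Check: 53 × 3 = 159 ≡ 1 (mod 79) ✓

53⁻¹ ≡ 3 (mod 79)


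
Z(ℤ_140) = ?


Z(G) = {g ∈ G | gx = xg for all x ∈ G}
ℤ_140 is abelian, so Z(G) = G

Z(ℤ_140) = ℤ_140


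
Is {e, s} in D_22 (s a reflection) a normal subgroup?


H = {e, s} in D_22 (s a reflection)
r·s·r⁻¹ = sr⁻² ≠ s for n ≥ 3, so {e, s} is not closed under conjugation

No, not a normal subgroup


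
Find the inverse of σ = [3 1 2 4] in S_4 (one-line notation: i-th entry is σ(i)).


To find σ⁻¹, swap domain and range:
σ(1) = 3 → σ⁻¹(3) = 1
σ(2) = 1 → σ⁻¹(1) = 2
σ(3) = 2 → σ⁻¹(2) = 3
σ(4) = 4 → σ⁻¹(4) = 4

σ⁻¹ = [2 3 1 4]


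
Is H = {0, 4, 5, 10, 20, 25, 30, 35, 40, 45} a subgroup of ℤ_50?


Subgroup test for H = {0, 4, 5, 10, 20, 25, 30, 35, 40, 45} in (ℤ_50, +):
(1) 0 ∈ H? Yes
(2) Closure: for all a,b ∈ H, (a+b) mod 50 ∈ H? No  [counterexample: 4 + 4 = 8 ∉ H]
(3) Inverses: for all a ∈ H, -a mod 50 ∈ H? No

No, H is not a subgroup of ℤ_50


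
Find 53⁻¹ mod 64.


Use the extended Euclidean algorithm to write 1 = 53·s + 64·t; then s mod 64 is the inverse.
Euclidean algorithm:
  53 = 0·64 + 53
  64 = 1·53 + 11
  53 = 4·11 + 9
  11 = 1·9 + 2
  9 = 4·2 + 1
  2 = 2·1 + 0
gcd(53,64) = 1
Back-substitution gives: 53·(29) + 64·(-24) = 1
So 53⁻¹ ≡ 29 ≡ 29 (mod 64)
Check: 53 × 29 = 1537 ≡ 1 (mod 64) ✓

53⁻¹ ≡ 29 (mod 64)


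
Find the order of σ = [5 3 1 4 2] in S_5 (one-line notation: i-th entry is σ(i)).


Cycle decomposition: (1 5 2 3)
Cycle lengths: 4
Order = lcm(4) = 4

ord(σ) = 4


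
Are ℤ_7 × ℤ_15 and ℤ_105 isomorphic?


Comparing ℤ_7 × ℤ_15 and ℤ_105:
gcd(7,15) = 1, so ℤ_7 × ℤ_15 ≅ ℤ_105 (CRT)

Yes, ℤ_7 × ℤ_15 ≅ ℤ_105


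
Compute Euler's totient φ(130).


Factor n: 130 = 2 × 5 × 13
φ(n) = n · ∏(1 - 1/p) over distinct primes p | n
φ(130) = 130 · (1 - 1/2) · (1 - 1/5) · (1 - 1/13) = 48

φ(130) = 48


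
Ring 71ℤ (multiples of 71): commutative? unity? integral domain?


71ℤ is a commutative ring under +,× but has no multiplicative identity (1 ∉ 71ℤ); it has no zero divisors, but without unity it is not an integral domain
Commutative: Yes
Integral domain: No
Has unity: No

71ℤ (multiples of 71): Commutative=Yes, Unity=No


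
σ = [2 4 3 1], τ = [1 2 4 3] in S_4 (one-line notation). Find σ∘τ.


σ∘τ: apply τ first, then σ
1 →τ 1 →σ 2
2 →τ 2 →σ 4
3 →τ 4 →σ 1
4 →τ 3 →σ 3

σ∘τ = [2 4 1 3]


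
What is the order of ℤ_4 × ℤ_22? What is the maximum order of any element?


|ℤ_4 × ℤ_22| = 4 × 22 = 88
Max element order = lcm(4,22) = 44
Cyclic? No (gcd=2)

|ℤ_4×ℤ_22| = 88, max element order = 44


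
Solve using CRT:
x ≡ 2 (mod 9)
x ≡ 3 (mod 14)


m₁ = 9, m₂ = 14, gcd = 1, so CRT applies. M = m₁·m₂ = 126
Let M₁ = M/m₁ = 14, M₂ = M/m₂ = 9
Find y₁ ≡ M₁⁻¹ (mod m₁): 14⁻¹ ≡ 2 (mod 9)
Find y₂ ≡ M₂⁻¹ (mod m₂): 9⁻¹ ≡ 11 (mod 14)
x = a₁·M₁·y₁ + a₂·M₂·y₂ = 2·14·2 + 3·9·11 = 353
Reduce mod 126: x ≡ 101
Check: 101 mod 9 = 2 ✓, 101 mod 14 = 3 ✓

x ≡ 101 (mod 126)


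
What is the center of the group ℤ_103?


Z(G) = {g ∈ G | gx = xg for all x ∈ G}
ℤ_103 is abelian, so Z(G) = G

Z(ℤ_103) = ℤ_103


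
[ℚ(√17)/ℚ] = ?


√17 has minimal polynomial x² - 17 (irreducible over ℚ since 17 is squarefree)

[ℚ(√17)/ℚ] = 2


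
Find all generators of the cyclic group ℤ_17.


g generates ℤ_n iff gcd(g,n) = 1
Prime factors of 17: 17
Generators are g ∈ {1,...,16} not divisible by any of these primes.
Generators: {1, 2, 3, 4, 5, 6, 7, 8, 9, 10, 11, 12, 13, 14, 15, 16}
Number of generators = φ(17) = 16

Generators of ℤ_17 = {1, 2, 3, 4, 5, 6, 7, 8, 9, 10, 11, 12, 13, 14, 15, 16}


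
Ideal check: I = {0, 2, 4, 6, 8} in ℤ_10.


Check ideal conditions for I = {0, 2, 4, 6, 8} in ℤ_10:
(1) I is an additive subgroup? Yes
(2) For r ∈ ℤ_10 and a ∈ I: r·a ∈ I? Yes

Yes, I is an ideal of ℤ_10


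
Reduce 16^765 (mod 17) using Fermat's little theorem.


Fermat's little theorem: if p is prime and gcd(a,p)=1, then a^(p-1) ≡ 1 (mod p)
p = 17 is prime, gcd(16,17) = 1
Reduce exponent: 765 mod 16 = 13
So 16^765 ≡ 16^13 (mod 17)
16^13 mod 17 = 16

16^765 ≡ 16 (mod 17)


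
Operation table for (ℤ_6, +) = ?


Elements: {0, 1, 2, 3, 4, 5}
Operation: addition mod 6
Entry (a, b) = (a + b) mod 6

Cayley table:
  | 0 | 1 | 2 | 3 | 4 | 5
0 | 0 | 1 | 2 | 3 | 4 | 5
1 | 1 | 2 | 3 | 4 | 5 | 0
2 | 2 | 3 | 4 | 5 | 0 | 1
3 | 3 | 4 | 5 | 0 | 1 | 2
4 | 4 | 5 | 0 | 1 | 2 | 3
5 | 5 | 0 | 1 | 2 | 3 | 4


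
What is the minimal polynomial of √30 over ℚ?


√30 satisfies x² - 30 = 0, irreducible over ℚ since 30 is squarefree

Minimal polynomial: x² - 30


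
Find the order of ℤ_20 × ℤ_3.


|A × B| = |A| · |B|
|ℤ_20 × ℤ_3| = 20 × 3 = 60

|ℤ_20 × ℤ_3| = 60


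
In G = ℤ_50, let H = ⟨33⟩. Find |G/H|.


|⟨33⟩| = n / gcd(33, 50) = 50 / 1 = 50
H is normal (ℤ_50 is abelian).
|G/H| = |G| / |H| = 50 / 50 = 1

|G/H| = 1


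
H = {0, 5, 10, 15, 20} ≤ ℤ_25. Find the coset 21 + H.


21 + H = {21 + h (mod 25) : h ∈ H}
21+0=21, 21+5=1, 21+10=6, 21+15=11, 21+20=16
21 + H = {1, 6, 11, 16, 21} = 1 + H

21 + H = {1, 6, 11, 16, 21}


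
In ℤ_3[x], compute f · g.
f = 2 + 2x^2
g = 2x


Expand and collect like terms; reduce coefficients mod 3:
x^0: 2·0 = 0 ≡ 0 (mod 3)
x^1: 2·2 + 0·0 = 4 ≡ 1 (mod 3)
x^2: 0·2 + 2·0 = 0 ≡ 0 (mod 3)
x^3: 2·2 = 4 ≡ 1 (mod 3)
Result: x + x^3

f · g = x + x^3


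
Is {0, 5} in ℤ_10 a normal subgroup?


H = {0, 5} in ℤ_10
ℤ_10 is abelian; every subgroup of an abelian group is normal

Yes, normal subgroup


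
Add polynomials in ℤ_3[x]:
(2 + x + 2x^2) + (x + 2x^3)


Add coefficients mod 3:
x^0: 2 + 0 = 2 (mod 3)
x^1: 1 + 1 = 2 (mod 3)
x^2: 2 + 0 = 2 (mod 3)
x^3: 0 + 2 = 2 (mod 3)
Result: 2 + 2x + 2x^2 + 2x^3

f + g = 2 + 2x + 2x^2 + 2x^3


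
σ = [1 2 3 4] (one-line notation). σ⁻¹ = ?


To find σ⁻¹, swap domain and range:
σ(1) = 1 → σ⁻¹(1) = 1
σ(2) = 2 → σ⁻¹(2) = 2
σ(3) = 3 → σ⁻¹(3) = 3
σ(4) = 4 → σ⁻¹(4) = 4

σ⁻¹ = [1 2 3 4]


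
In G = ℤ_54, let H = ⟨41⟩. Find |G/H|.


|⟨41⟩| = n / gcd(41, 54) = 54 / 1 = 54
H is normal (ℤ_54 is abelian).
|G/H| = |G| / |H| = 54 / 54 = 1

|G/H| = 1


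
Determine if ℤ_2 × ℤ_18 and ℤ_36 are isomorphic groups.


Comparing ℤ_2 × ℤ_18 and ℤ_36:
gcd(2,18) = 2 ≠ 1. Max element order in ℤ_2×ℤ_18 is lcm(2,18) = 18 < 36, so it has no element of order 36

No, ℤ_2 × ℤ_18 ≇ ℤ_36


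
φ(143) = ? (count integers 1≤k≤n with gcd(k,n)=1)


Factor n: 143 = 11 × 13
φ(n) = n · ∏(1 - 1/p) over distinct primes p | n
φ(143) = 143 · (1 - 1/11) · (1 - 1/13) = 120

φ(143) = 120


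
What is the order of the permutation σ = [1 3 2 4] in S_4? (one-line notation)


Cycle decomposition: (2 3)
Cycle lengths: 2
Order = lcm(2) = 2

ord(σ) = 2


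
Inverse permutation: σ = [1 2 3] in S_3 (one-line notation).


To find σ⁻¹, swap domain and range:
σ(1) = 1 → σ⁻¹(1) = 1
σ(2) = 2 → σ⁻¹(2) = 2
σ(3) = 3 → σ⁻¹(3) = 3

σ⁻¹ = [1 2 3]


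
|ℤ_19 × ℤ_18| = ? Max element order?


|ℤ_19 × ℤ_18| = 19 × 18 = 342
Max element order = lcm(19,18) = 342
Cyclic? Yes (gcd=1)

|ℤ_19×ℤ_18| = 342, max element order = 342


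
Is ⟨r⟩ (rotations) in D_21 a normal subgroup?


H = ⟨r⟩ (rotations) in D_21
The rotation subgroup ⟨r⟩ has index 2 in D_21, so it is normal

Yes, normal subgroup


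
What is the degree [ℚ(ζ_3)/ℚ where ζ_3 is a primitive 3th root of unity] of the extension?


[ℚ(ζ_n):ℚ] = deg Φ_n(x) = φ(n). Here φ(3) = 2

[ℚ(ζ_3)/ℚ where ζ_3 is a primitive 3th root of unity] = 2


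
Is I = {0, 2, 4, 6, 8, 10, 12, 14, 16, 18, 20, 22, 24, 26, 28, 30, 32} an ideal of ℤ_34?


Check ideal conditions for I = {0, 2, 4, 6, 8, 10, 12, 14, 16, 18, 20, 22, 24, 26, 28, 30, 32} in ℤ_34:
(1) I is an additive subgroup? Yes
(2) For r ∈ ℤ_34 and a ∈ I: r·a ∈ I? Yes

Yes, I is an ideal of ℤ_34


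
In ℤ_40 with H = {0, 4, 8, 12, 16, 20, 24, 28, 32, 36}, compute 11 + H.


11 + H = {11 + h (mod 40) : h ∈ H}
11+0=11, 11+4=15, 11+8=19, 11+12=23, 11+16=27, 11+20=31, 11+24=35, 11+28=39, 11+32=3, 11+36=7
11 + H = {3, 7, 11, 15, 19, 23, 27, 31, 35, 39} = 3 + H

11 + H = {3, 7, 11, 15, 19, 23, 27, 31, 35, 39}


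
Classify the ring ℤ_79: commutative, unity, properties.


ℤ_79 is a commutative ring with unity 1; 79 is prime, so ℤ_79 is a field (hence an integral domain)
Commutative: Yes
Integral domain: Yes
Has unity: Yes

ℤ_79: Commutative=Yes, Unity=Yes


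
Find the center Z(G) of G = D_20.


Z(G) = {g ∈ G | gx = xg for all x ∈ G}
For even n, Z(D_n) = {e, r^(n/2)}: the 180° rotation r^10 commutes with every reflection and rotation

Z(D_20) = {e, r^10}


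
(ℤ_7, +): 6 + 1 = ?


Operation: addition mod 7
6 + 1 = (a + b) mod 7 with a = 6, b = 1

6 + 1 = 0


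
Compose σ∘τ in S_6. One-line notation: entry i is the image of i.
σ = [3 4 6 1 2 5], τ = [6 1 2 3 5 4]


σ∘τ: apply τ first, then σ
1 →τ 6 →σ 5
2 →τ 1 →σ 3
3 →τ 2 →σ 4
4 →τ 3 →σ 6
5 →τ 5 →σ 2
6 →τ 4 →σ 1

σ∘τ = [5 3 4 6 2 1]


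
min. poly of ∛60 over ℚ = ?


∛60 satisfies x³ - 60 = 0, irreducible over ℚ (no rational root; 60 is not a perfect cube)

Minimal polynomial: x³ - 60


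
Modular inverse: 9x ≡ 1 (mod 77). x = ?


Use the extended Euclidean algorithm to write 1 = 9·s + 77·t; then s mod 77 is the inverse.
Euclidean algorithm:
  9 = 0·77 + 9
  77 = 8·9 + 5
  9 = 1·5 + 4
  5 = 1·4 + 1
  4 = 4·1 + 0
gcd(9,77) = 1
Back-substitution gives: 9·(-17) + 77·(2) = 1
So 9⁻¹ ≡ -17 ≡ 60 (mod 77)
Check: 9 × 60 = 540 ≡ 1 (mod 77) ✓

9⁻¹ ≡ 60 (mod 77)


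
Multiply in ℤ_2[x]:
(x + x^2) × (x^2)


Expand and collect like terms; reduce coefficients mod 2:
x^0: 0·0 = 0 ≡ 0 (mod 2)
x^1: 0·0 + 1·0 = 0 ≡ 0 (mod 2)
x^2: 0·1 + 1·0 + 1·0 = 0 ≡ 0 (mod 2)
x^3: 1·1 + 1·0 = 1 ≡ 1 (mod 2)
x^4: 1·1 = 1 ≡ 1 (mod 2)
Result: x^3 + x^4

f · g = x^3 + x^4


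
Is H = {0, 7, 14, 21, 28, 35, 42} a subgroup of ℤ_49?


Subgroup test for H = {0, 7, 14, 21, 28, 35, 42} in (ℤ_49, +):
(1) 0 ∈ H? Yes
(2) Closure: for all a,b ∈ H, (a+b) mod 49 ∈ H? Yes
(3) Inverses: for all a ∈ H, -a mod 49 ∈ H? Yes

Yes, H is a subgroup of ℤ_49


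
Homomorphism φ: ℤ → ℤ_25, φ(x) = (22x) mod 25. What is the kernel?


Kernel = preimage of identity
ker(φ) = {x ∈ ℤ : 22x ≡ 0 (mod 25)}. gcd(22,25) = 1, so 22x ≡ 0 (mod 25) ⟺ x ≡ 0 (mod 25/1 = 25). Hence ker(φ) = 25ℤ

ker(φ) = 25ℤ


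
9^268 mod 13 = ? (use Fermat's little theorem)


Fermat's little theorem: if p is prime and gcd(a,p)=1, then a^(p-1) ≡ 1 (mod p)
p = 13 is prime, gcd(9,13) = 1
Reduce exponent: 268 mod 12 = 4
So 9^268 ≡ 9^4 (mod 13)
9^4 mod 13 = 9

9^268 ≡ 9 (mod 13)


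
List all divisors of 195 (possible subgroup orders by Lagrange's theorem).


Lagrange's theorem: |H| divides |G|
|G| = 195
Divisors of 195: 1, 3, 5, 13, 15, 39, 65, 195

Possible subgroup orders: {1, 3, 5, 13, 15, 39, 65, 195}


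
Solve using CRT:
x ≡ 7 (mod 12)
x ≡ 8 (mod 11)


m₁ = 12, m₂ = 11, gcd = 1, so CRT applies. M = m₁·m₂ = 132
Let M₁ = M/m₁ = 11, M₂ = M/m₂ = 12
Find y₁ ≡ M₁⁻¹ (mod m₁): 11⁻¹ ≡ 11 (mod 12)
Find y₂ ≡ M₂⁻¹ (mod m₂): 12⁻¹ ≡ 1 (mod 11)
x = a₁·M₁·y₁ + a₂·M₂·y₂ = 7·11·11 + 8·12·1 = 943
Reduce mod 132: x ≡ 19
Check: 19 mod 12 = 7 ✓, 19 mod 11 = 8 ✓

x ≡ 19 (mod 132)


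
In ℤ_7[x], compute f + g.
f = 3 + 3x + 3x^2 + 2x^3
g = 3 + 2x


Add coefficients mod 7:
x^0: 3 + 3 = 6 (mod 7)
x^1: 3 + 2 = 5 (mod 7)
x^2: 3 + 0 = 3 (mod 7)
x^3: 2 + 0 = 2 (mod 7)
Result: 6 + 5x + 3x^2 + 2x^3

f + g = 6 + 5x + 3x^2 + 2x^3


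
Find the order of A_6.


|A_n| = n!/2 (even permutations)
|A_6| = 6!/2 = 720/2 = 360

|A_6| = 360


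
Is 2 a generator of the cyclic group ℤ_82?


g generates ℤ_n iff gcd(g, n) = 1
gcd(2, 82) = 2
Since gcd = 2 ≠ 1, ⟨2⟩ has order 41 < 82, so 2 is not a generator.

No, 2 does not generate ℤ_82


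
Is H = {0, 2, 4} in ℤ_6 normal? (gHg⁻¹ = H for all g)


H = {0, 2, 4} in ℤ_6
ℤ_6 is abelian; every subgroup of an abelian group is normal

Yes, normal subgroup


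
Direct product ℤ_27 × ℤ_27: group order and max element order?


|ℤ_27 × ℤ_27| = 27 × 27 = 729
Max element order = lcm(27,27) = 27
Cyclic? No (gcd=27)

|ℤ_27×ℤ_27| = 729, max element order = 27


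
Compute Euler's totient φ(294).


Factor n: 294 = 2 × 3 × 7^2
φ(n) = n · ∏(1 - 1/p) over distinct primes p | n
φ(294) = 294 · (1 - 1/2) · (1 - 1/3) · (1 - 1/7) = 84

φ(294) = 84


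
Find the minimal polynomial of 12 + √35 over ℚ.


Let α = 12 + √35. Then α - 12 = √35, so (α - 12)² = 35, giving α² - 24α + 109 = 0. Degree 2 and α ∉ ℚ, so this is the minimal polynomial.

Minimal polynomial: x² - 24x + 109


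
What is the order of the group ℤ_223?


ℤ_n has n elements.

|ℤ_223| = 223


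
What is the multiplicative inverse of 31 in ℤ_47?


Use the extended Euclidean algorithm to write 1 = 31·s + 47·t; then s mod 47 is the inverse.
Euclidean algorithm:
  31 = 0·47 + 31
  47 = 1·31 + 16
  31 = 1·16 + 15
  16 = 1·15 + 1
  15 = 15·1 + 0
gcd(31,47) = 1
Back-substitution gives: 31·(-3) + 47·(2) = 1
So 31⁻¹ ≡ -3 ≡ 44 (mod 47)
Check: 31 × 44 = 1364 ≡ 1 (mod 47) ✓

31⁻¹ ≡ 44 (mod 47)


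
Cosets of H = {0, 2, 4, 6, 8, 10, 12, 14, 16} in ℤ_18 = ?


H = {0, 2, 4, 6, 8, 10, 12, 14, 16}, |H| = 9
Number of cosets = |G|/|H| = 18/9 = 2
0 + H = {0, 2, 4, 6, 8, 10, 12, 14, 16}
1 + H = {1, 3, 5, 7, 9, 11, 13, 15, 17}

Cosets: 0+H={0,2,4,6,8,10,12,14,16}; 1+H={1,3,5,7,9,11,13,15,17}


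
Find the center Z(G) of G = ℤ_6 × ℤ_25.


Z(G) = {g ∈ G | gx = xg for all x ∈ G}
Direct product of abelian groups is abelian, so Z(G) = G

Z(ℤ_6 × ℤ_25) = ℤ_6 × ℤ_25


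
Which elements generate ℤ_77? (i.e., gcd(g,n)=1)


g generates ℤ_n iff gcd(g,n) = 1
Prime factors of 77: 7, 11
Generators are g ∈ {1,...,76} not divisible by any of these primes.
Generators: {1, 2, 3, 4, 5, 6, 8, 9, 10, 12, 13, 15, 16, 17, 18, 19, 20, 23, 24, 25, 26, 27, 29, 30, 31, 32, 34, 36, 37, 38, 39, 40, 41, 43, 45, 46, 47, 48, 50, 51, 52, 53, 54, 57, 58, 59, 60, 61, 62, 64, 65, 67, 68, 69, 71, 72, 73, 74, 75, 76}
Number of generators = φ(77) = 60

Generators of ℤ_77 = {1, 2, 3, 4, 5, 6, 8, 9, 10, 12, 13, 15, 16, 17, 18, 19, 20, 23, 24, 25, 26, 27, 29, 30, 31, 32, 34, 36, 37, 38, 39, 40, 41, 43, 45, 46, 47, 48, 50, 51, 52, 53, 54, 57, 58, 59, 60, 61, 62, 64, 65, 67, 68, 69, 71, 72, 73, 74, 75, 76}


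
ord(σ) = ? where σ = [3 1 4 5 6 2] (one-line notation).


Cycle decomposition: (1 3 4 5 6 2)
Cycle lengths: 6
Order = lcm(6) = 6

ord(σ) = 6


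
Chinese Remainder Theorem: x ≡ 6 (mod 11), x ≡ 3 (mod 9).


m₁ = 11, m₂ = 9, gcd = 1, so CRT applies. M = m₁·m₂ = 99
Let M₁ = M/m₁ = 9, M₂ = M/m₂ = 11
Find y₁ ≡ M₁⁻¹ (mod m₁): 9⁻¹ ≡ 5 (mod 11)
Find y₂ ≡ M₂⁻¹ (mod m₂): 11⁻¹ ≡ 5 (mod 9)
x = a₁·M₁·y₁ + a₂·M₂·y₂ = 6·9·5 + 3·11·5 = 435
Reduce mod 99: x ≡ 39
Check: 39 mod 11 = 6 ✓, 39 mod 9 = 3 ✓

x ≡ 39 (mod 99)


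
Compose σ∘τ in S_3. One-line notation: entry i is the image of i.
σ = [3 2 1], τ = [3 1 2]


σ∘τ: apply τ first, then σ
1 →τ 3 →σ 1
2 →τ 1 →σ 3
3 →τ 2 →σ 2

σ∘τ = [1 3 2]


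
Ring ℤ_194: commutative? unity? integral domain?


ℤ_194 is a commutative ring with unity 1; 194 = 2×97 is composite, so 2·97 ≡ 0 gives zero divisors (not an integral domain)
Commutative: Yes
Integral domain: No
Has unity: Yes

ℤ_194: Commutative=Yes, Unity=Yes


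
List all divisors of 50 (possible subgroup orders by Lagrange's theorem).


Lagrange's theorem: |H| divides |G|
|G| = 50
Divisors of 50: 1, 2, 5, 10, 25, 50

Possible subgroup orders: {1, 2, 5, 10, 25, 50}


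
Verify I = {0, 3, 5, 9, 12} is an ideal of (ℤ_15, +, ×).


Check ideal conditions for I = {0, 3, 5, 9, 12} in ℤ_15:
(1) I is an additive subgroup? No
(2) For r ∈ ℤ_15 and a ∈ I: r·a ∈ I? No  [counterexample: r=2, a=3, r·a mod 15 = 6 ∉ I]

No, I is not an ideal of ℤ_15


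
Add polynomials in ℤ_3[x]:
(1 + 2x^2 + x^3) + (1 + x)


Add coefficients mod 3:
x^0: 1 + 1 = 2 (mod 3)
x^1: 0 + 1 = 1 (mod 3)
x^2: 2 + 0 = 2 (mod 3)
x^3: 1 + 0 = 1 (mod 3)
Result: 2 + x + 2x^2 + x^3

f + g = 2 + x + 2x^2 + x^3


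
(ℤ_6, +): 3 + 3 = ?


Operation: addition mod 6
3 + 3 = (a + b) mod 6 with a = 3, b = 3

3 + 3 = 0


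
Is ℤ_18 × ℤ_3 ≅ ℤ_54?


Comparing ℤ_18 × ℤ_3 and ℤ_54:
gcd(18,3) = 3 ≠ 1. Max element order in ℤ_18×ℤ_3 is lcm(18,3) = 18 < 54, so it has no element of order 54

No, ℤ_18 × ℤ_3 ≇ ℤ_54


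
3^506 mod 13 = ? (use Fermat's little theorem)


Fermat's little theorem: if p is prime and gcd(a,p)=1, then a^(p-1) ≡ 1 (mod p)
p = 13 is prime, gcd(3,13) = 1
Reduce exponent: 506 mod 12 = 2
So 3^506 ≡ 3^2 (mod 13)
3^2 mod 13 = 9

3^506 ≡ 9 (mod 13)


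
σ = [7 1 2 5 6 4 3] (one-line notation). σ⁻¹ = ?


To find σ⁻¹, swap domain and range:
σ(1) = 7 → σ⁻¹(7) = 1
σ(2) = 1 → σ⁻¹(1) = 2
σ(3) = 2 → σ⁻¹(2) = 3
σ(4) = 5 → σ⁻¹(5) = 4
σ(5) = 6 → σ⁻¹(6) = 5
σ(6) = 4 → σ⁻¹(4) = 6
σ(7) = 3 → σ⁻¹(3) = 7

σ⁻¹ = [2 3 7 6 4 5 1]
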